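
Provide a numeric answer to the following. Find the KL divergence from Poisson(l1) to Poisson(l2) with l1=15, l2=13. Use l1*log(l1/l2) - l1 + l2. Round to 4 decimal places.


KL divergence for Poisson:
KL = l1*log(l1/l2) - l1 + l2.
l1 = 15, l2 = 13.
log(15/13) = 0.143101.
l1*log(l1/l2) = 15 * 0.143101 = 2.146513.
KL = 2.146513 - 15 + 13 = 0.1465

0.1465


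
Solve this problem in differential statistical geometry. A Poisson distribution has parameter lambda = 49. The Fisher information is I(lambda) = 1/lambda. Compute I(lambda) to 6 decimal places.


Fisher information for Poisson: I(lambda) = 1/lambda.
lambda = 49.
I(lambda) = 1/49 = 0.020408

0.020408


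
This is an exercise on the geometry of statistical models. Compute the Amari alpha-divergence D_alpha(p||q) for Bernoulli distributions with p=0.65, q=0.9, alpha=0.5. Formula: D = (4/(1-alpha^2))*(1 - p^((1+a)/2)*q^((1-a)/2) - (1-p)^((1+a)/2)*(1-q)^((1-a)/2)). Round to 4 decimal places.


Amari alpha-divergence:
D = (4/(1-alpha^2))*(1 - p^((1+a)/2)*q^((1-a)/2) - (1-p)^((1+a)/2)*(1-q)^((1-a)/2)).
alpha = 0.5, p = 0.65, q = 0.9.
e1 = (1+alpha)/2 = 0.75, e2 = (1-alpha)/2 = 0.25.
t1 = p^e1 * q^e2 = 0.65^0.75 * 0.9^0.25 = 0.705092.
t2 = (1-p)^e1 * (1-q)^e2 = 0.35^0.75 * 0.1^0.25 = 0.255889.
4/(1-alpha^2) = 5.333333.
D = 5.333333*(1 - 0.705092 - 0.255889) = 0.2081

0.2081


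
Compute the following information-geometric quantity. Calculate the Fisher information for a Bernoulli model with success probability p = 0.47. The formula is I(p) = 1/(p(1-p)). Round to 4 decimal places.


For Bernoulli(p), Fisher information is I(p) = 1/(p*(1-p)).
p = 0.47, 1-p = 0.53.
p*(1-p) = 0.2491.
I(p) = 1/0.2491 = 4.0145

4.0145


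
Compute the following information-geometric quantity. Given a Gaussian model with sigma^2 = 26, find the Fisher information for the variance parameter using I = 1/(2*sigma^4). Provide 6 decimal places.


Fisher information for variance: I(sigma^2) = 1/(2*sigma^4).
sigma^2 = 26, so sigma^4 = 676.
I = 1/(2*676) = 1/1352 = 0.000740

0.000740


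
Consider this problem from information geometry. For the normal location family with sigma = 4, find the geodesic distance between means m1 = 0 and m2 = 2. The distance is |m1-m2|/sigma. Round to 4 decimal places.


On the fixed-variance normal subfamily, geodesic distance = |m1-m2|/sigma.
|0 - 2| = 2.
sigma = 4.
d = 2/4 = 0.5000

0.5000


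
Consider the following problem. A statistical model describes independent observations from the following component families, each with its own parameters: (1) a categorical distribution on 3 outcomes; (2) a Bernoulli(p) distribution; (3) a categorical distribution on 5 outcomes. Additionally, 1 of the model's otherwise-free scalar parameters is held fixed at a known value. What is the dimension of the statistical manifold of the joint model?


The dimension of a statistical manifold equals the number of free
(independent) real parameters of the model. For a product of independent
blocks the parameter counts add.
- categorical on 3 outcomes (probabilities sum to 1): 3-1 = 2.
- Bernoulli (p): 1.
- categorical on 5 outcomes (probabilities sum to 1): 5-1 = 4.
Total = 2 + 1 + 4 = 7.
1 parameter(s) fixed at known values: 7 - 1 = 6.
Dimension = 6

6


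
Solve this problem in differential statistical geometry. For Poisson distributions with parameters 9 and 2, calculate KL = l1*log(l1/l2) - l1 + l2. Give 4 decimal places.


KL divergence for Poisson:
KL = l1*log(l1/l2) - l1 + l2.
l1 = 9, l2 = 2.
log(9/2) = 1.504077.
l1*log(l1/l2) = 9 * 1.504077 = 13.536697.
KL = 13.536697 - 9 + 2 = 6.5367

6.5367


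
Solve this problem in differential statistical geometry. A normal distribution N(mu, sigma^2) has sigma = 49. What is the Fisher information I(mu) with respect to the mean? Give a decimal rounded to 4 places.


The Fisher information for the mean of a normal distribution is I(mu) = 1/sigma^2.
sigma = 49, so sigma^2 = 2401.
I(mu) = 1/2401 = 0.0004

0.0004


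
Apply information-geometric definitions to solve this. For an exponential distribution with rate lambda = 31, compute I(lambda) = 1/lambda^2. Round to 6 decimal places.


Fisher information for exponential: I(lambda) = 1/lambda^2.
lambda = 31, lambda^2 = 961.
I = 1/961 = 0.001041

0.001041


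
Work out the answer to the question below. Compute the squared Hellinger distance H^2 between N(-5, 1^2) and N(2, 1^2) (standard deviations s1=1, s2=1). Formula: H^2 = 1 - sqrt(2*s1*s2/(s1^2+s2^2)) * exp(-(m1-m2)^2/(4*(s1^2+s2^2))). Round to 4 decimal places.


Squared Hellinger distance for Gaussians:
H^2 = 1 - sqrt(2*s1*s2/(s1^2+s2^2)) * exp(-(m1-m2)^2/(4*(s1^2+s2^2))).
s1^2 = 1, s2^2 = 1, s1^2+s2^2 = 2.
sqrt(2*1*1/(2)) = 1.0.
(m1-m2)^2 = (-7)^2 = 49.
exp(-49/(4*2)) = exp(-6.125) = 0.002187.
H^2 = 1 - 1.0*0.002187 = 0.9978

0.9978


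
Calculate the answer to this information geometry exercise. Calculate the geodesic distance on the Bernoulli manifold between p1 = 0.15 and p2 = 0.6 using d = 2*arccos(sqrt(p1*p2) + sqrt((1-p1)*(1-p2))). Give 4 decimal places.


Geodesic distance on Bernoulli manifold:
d(p1,p2) = 2*arccos(sqrt(p1*p2) + sqrt((1-p1)*(1-p2))).
sqrt(p1*p2) = sqrt(0.15*0.6) = 0.3.
sqrt((1-p1)*(1-p2)) = sqrt(0.85*0.4) = 0.583095.
arg = 0.3 + 0.583095 = 0.883095.
d = 2*arccos(0.883095) = 0.9768

0.9768


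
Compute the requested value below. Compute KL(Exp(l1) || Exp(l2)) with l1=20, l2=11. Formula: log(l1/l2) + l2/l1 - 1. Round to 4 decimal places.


KL divergence for exponential family:
KL = log(l1/l2) + l2/l1 - 1.
log(20/11) = 0.597837.
11/20 = 0.55.
KL = 0.597837 + 0.55 - 1 = 0.1478

0.1478


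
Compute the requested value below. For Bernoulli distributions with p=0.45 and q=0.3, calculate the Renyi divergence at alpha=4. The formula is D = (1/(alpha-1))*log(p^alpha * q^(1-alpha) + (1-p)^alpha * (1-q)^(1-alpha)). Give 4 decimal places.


Renyi divergence of order alpha between Bernoulli distributions:
D = (1/(alpha-1))*log(p^alpha * q^(1-alpha) + (1-p)^alpha * (1-q)^(1-alpha)).
alpha = 4, p = 0.45, q = 0.3.
p^alpha * q^(1-alpha) = 0.45^4 * 0.3^-3 = 1.51875.
(1-p)^alpha * (1-q)^(1-alpha) = 0.55^4 * 0.7^-3 = 0.266782.
sum = 1.51875 + 0.266782 = 1.785532.
D = (1/3)*log(1.785532) = 0.1932

0.1932


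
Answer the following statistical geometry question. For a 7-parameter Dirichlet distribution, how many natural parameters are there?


Exponential family dimension calculation:
Dirichlet with 7 components has 7 natural parameters.

7


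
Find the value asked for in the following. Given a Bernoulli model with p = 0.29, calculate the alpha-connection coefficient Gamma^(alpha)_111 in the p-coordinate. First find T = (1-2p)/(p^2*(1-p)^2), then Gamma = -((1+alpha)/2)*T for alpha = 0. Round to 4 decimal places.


Skewness (Amari-Chentsov) tensor: T = (1-2p)/(p^2*(1-p)^2).
p = 0.29, 1-2p = 0.42, p^2 = 0.0841, (1-p)^2 = 0.5041.
T = 0.42/(0.0841 * 0.5041) = 9.906873.
In the p-coordinate, Gamma^(alpha) = Gamma^(0) - (alpha/2)*T with Gamma^(0) = (1/2)*g'(p) = -T/2,
so Gamma^(alpha) = -((1+alpha)/2)*T.
alpha = 0, -(1+alpha)/2 = -0.5.
Gamma = -0.5 * 9.906873 = -4.9534

-4.9534


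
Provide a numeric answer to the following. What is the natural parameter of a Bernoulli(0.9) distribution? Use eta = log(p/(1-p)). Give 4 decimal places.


Natural parameter for Bernoulli: eta = log(p/(1-p)).
p = 0.9, 1-p = 0.1.
p/(1-p) = 9.0.
eta = log(9.0) = 2.1972

2.1972


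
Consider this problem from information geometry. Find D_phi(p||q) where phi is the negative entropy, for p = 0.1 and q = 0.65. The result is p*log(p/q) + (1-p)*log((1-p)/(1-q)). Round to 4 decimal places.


Bregman divergence with negative entropy generator:
D = p*log(p/q) + (1-p)*log((1-p)/(1-q)).
p = 0.1, q = 0.65.
p*log(p/q) = 0.1*log(0.1/0.65) = -0.18718.
(1-p)*log((1-p)/(1-q)) = 0.9*log(0.9/0.35) = 0.850015.
D = -0.18718 + 0.850015 = 0.6628

0.6628


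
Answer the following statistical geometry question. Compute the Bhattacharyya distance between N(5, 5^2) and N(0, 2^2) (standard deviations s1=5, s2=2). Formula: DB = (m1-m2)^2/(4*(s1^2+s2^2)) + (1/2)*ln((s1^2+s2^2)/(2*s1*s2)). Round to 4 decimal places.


Bhattacharyya distance between two Gaussians:
DB = (m1-m2)^2/(4*(s1^2+s2^2)) + (1/2)*ln((s1^2+s2^2)/(2*s1*s2)).
(m1-m2)^2 = (5)^2 = 25.
s1^2+s2^2 = 25 + 4 = 29.
term1 = 25/116 = 0.215517.
term2 = 0.5*ln(29/20.0) = 0.185782.
DB = 0.215517 + 0.185782 = 0.4013

0.4013


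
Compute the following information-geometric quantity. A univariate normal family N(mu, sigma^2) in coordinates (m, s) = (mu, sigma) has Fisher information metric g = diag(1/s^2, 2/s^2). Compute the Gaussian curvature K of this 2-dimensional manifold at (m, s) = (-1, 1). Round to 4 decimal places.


The metric has the form g = (A dm^2 + B ds^2)/s^2 with A = 1, B = 2.
Substitute u = sqrt(A/B)*m: g = B*(du^2 + ds^2)/s^2, i.e. B times the
Poincare upper half-plane metric, which has constant Gaussian curvature -1.
Scaling a 2D metric by a constant c divides the Gaussian curvature by c,
so K = -1/B = -1/(2) = -0.5000 everywhere (the point (m, s) = (-1, 1) is irrelevant:
the curvature is constant).
The requested Gaussian curvature is K = -0.5000.

-0.5000


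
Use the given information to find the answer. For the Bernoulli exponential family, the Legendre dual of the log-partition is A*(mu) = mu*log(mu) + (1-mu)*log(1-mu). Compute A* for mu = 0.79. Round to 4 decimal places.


Legendre transform for Bernoulli:
A*(mu) = mu*log(mu) + (1-mu)*log(1-mu).
mu = 0.79, 1-mu = 0.21.
mu*log(mu) = 0.79*log(0.79) = -0.186221.
(1-mu)*log(1-mu) = 0.21*log(0.21) = -0.327736.
A* = -0.186221 + -0.327736 = -0.5140

-0.5140


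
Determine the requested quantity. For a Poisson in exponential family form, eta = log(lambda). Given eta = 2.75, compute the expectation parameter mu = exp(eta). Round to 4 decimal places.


Expectation parameter for Poisson exponential family:
mu = exp(eta).
eta = 2.75.
mu = exp(2.75) = 15.6426

15.6426


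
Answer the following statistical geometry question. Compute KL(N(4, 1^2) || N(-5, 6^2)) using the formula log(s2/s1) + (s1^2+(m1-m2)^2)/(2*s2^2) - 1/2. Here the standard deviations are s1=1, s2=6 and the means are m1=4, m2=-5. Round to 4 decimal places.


KL divergence between normal distributions:
KL = log(s2/s1) + (s1^2 + (m1-m2)^2)/(2*s2^2) - 1/2.
log(6/1) = 1.791759.
(1^2 + (4--5)^2)/(2*6^2) = (1 + 81)/72 = 1.138889.
KL = 1.791759 + 1.138889 - 0.5 = 2.4306

2.4306


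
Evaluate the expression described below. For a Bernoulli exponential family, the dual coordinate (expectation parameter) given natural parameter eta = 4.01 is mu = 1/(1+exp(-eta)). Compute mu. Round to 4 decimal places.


Dual coordinate (expectation parameter) for Bernoulli:
mu = 1/(1+exp(-eta)).
eta = 4.01.
exp(-eta) = exp(-4.01) = 0.018133.
mu = 1/(1+0.018133) = 0.9822

0.9822


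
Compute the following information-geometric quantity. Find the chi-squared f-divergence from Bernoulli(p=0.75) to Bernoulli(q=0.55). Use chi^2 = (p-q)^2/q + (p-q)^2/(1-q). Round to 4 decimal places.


Chi-squared divergence between Bernoulli distributions:
chi^2 = (p-q)^2/q + (p-q)^2/(1-q).
p = 0.75, q = 0.55, p-q = 0.2.
(p-q)^2 = 0.04.
term1 = 0.04/0.55 = 0.072727.
term2 = 0.04/0.45 = 0.088889.
chi^2 = 0.072727 + 0.088889 = 0.1616

0.1616


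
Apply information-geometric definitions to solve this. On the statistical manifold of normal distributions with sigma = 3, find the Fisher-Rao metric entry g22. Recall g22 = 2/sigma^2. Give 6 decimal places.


For the 2-parameter normal family, the Fisher metric has:
  g11 = 1/sigma^2, g22 = 2/sigma^2.
sigma = 3, sigma^2 = 9.
g22 = 0.222222

0.222222


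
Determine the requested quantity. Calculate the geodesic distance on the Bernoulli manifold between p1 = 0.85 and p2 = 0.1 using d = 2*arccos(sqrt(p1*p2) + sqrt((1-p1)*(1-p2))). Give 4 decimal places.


Geodesic distance on Bernoulli manifold:
d(p1,p2) = 2*arccos(sqrt(p1*p2) + sqrt((1-p1)*(1-p2))).
sqrt(p1*p2) = sqrt(0.85*0.1) = 0.291548.
sqrt((1-p1)*(1-p2)) = sqrt(0.15*0.9) = 0.367423.
arg = 0.291548 + 0.367423 = 0.658971.
d = 2*arccos(0.658971) = 1.7027

1.7027


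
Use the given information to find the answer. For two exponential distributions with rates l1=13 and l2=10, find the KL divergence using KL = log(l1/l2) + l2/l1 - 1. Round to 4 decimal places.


KL divergence for exponential family:
KL = log(l1/l2) + l2/l1 - 1.
log(13/10) = 0.262364.
10/13 = 0.769231.
KL = 0.262364 + 0.769231 - 1 = 0.0316

0.0316


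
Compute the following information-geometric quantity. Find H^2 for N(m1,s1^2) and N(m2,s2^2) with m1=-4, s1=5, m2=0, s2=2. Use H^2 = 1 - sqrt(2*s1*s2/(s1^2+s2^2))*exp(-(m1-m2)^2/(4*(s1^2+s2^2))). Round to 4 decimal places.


Squared Hellinger distance for Gaussians:
H^2 = 1 - sqrt(2*s1*s2/(s1^2+s2^2)) * exp(-(m1-m2)^2/(4*(s1^2+s2^2))).
s1^2 = 25, s2^2 = 4, s1^2+s2^2 = 29.
sqrt(2*5*2/(29)) = 0.830455.
(m1-m2)^2 = (-4)^2 = 16.
exp(-16/(4*29)) = exp(-0.137931) = 0.871159.
H^2 = 1 - 0.830455*0.871159 = 0.2765

0.2765


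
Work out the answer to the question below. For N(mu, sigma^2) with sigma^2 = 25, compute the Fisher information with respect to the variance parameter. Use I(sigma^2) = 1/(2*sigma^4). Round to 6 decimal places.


Fisher information for variance: I(sigma^2) = 1/(2*sigma^4).
sigma^2 = 25, so sigma^4 = 625.
I = 1/(2*625) = 1/1250 = 0.000800

0.000800


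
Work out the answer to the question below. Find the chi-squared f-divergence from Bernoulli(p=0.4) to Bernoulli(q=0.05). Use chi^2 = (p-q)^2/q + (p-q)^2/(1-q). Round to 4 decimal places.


Chi-squared divergence between Bernoulli distributions:
chi^2 = (p-q)^2/q + (p-q)^2/(1-q).
p = 0.4, q = 0.05, p-q = 0.35.
(p-q)^2 = 0.1225.
term1 = 0.1225/0.05 = 2.45.
term2 = 0.1225/0.95 = 0.128947.
chi^2 = 2.45 + 0.128947 = 2.5789

2.5789


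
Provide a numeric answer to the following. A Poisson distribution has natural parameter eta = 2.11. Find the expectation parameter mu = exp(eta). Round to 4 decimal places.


Expectation parameter for Poisson exponential family:
mu = exp(eta).
eta = 2.11.
mu = exp(2.11) = 8.2482

8.2482


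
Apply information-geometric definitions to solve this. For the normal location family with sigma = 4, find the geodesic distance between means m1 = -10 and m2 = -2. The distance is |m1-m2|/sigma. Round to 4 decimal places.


On the fixed-variance normal subfamily, geodesic distance = |m1-m2|/sigma.
|-10 - -2| = 8.
sigma = 4.
d = 8/4 = 2.0000

2.0000


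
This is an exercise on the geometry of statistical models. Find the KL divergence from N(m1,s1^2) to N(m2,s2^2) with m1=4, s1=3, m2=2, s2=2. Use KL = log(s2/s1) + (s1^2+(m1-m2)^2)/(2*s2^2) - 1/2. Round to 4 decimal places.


KL divergence between normal distributions:
KL = log(s2/s1) + (s1^2 + (m1-m2)^2)/(2*s2^2) - 1/2.
log(2/3) = -0.405465.
(3^2 + (4-2)^2)/(2*2^2) = (9 + 4)/8 = 1.625.
KL = -0.405465 + 1.625 - 0.5 = 0.7195

0.7195


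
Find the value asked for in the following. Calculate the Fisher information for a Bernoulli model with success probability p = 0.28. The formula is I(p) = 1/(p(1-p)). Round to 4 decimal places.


For Bernoulli(p), Fisher information is I(p) = 1/(p*(1-p)).
p = 0.28, 1-p = 0.72.
p*(1-p) = 0.2016.
I(p) = 1/0.2016 = 4.9603

4.9603


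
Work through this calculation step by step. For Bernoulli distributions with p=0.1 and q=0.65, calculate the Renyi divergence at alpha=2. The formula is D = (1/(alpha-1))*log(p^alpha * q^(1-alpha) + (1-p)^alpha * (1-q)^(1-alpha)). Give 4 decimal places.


Renyi divergence of order alpha between Bernoulli distributions:
D = (1/(alpha-1))*log(p^alpha * q^(1-alpha) + (1-p)^alpha * (1-q)^(1-alpha)).
alpha = 2, p = 0.1, q = 0.65.
p^alpha * q^(1-alpha) = 0.1^2 * 0.65^-1 = 0.015385.
(1-p)^alpha * (1-q)^(1-alpha) = 0.9^2 * 0.35^-1 = 2.314286.
sum = 0.015385 + 2.314286 = 2.32967.
D = (1/1)*log(2.32967) = 0.8457

0.8457


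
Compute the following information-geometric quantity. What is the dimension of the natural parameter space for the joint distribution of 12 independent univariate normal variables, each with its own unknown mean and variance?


Exponential family dimension calculation:
Each univariate normal has two natural parameters (mu/sigma^2 and -1/(2 sigma^2)).
With 12 independent components, dim = 2 * 12 = 24.

24


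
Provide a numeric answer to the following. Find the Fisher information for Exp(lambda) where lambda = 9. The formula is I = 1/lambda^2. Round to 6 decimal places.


Fisher information for exponential: I(lambda) = 1/lambda^2.
lambda = 9, lambda^2 = 81.
I = 1/81 = 0.012346

0.012346


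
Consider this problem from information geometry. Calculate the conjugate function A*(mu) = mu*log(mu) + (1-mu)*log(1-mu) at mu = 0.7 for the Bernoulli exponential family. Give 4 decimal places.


Legendre transform for Bernoulli:
A*(mu) = mu*log(mu) + (1-mu)*log(1-mu).
mu = 0.7, 1-mu = 0.3.
mu*log(mu) = 0.7*log(0.7) = -0.249672.
(1-mu)*log(1-mu) = 0.3*log(0.3) = -0.361192.
A* = -0.249672 + -0.361192 = -0.6109

-0.6109


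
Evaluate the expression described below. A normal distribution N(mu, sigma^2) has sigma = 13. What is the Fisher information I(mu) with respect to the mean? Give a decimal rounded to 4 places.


The Fisher information for the mean of a normal distribution is I(mu) = 1/sigma^2.
sigma = 13, so sigma^2 = 169.
I(mu) = 1/169 = 0.0059

0.0059


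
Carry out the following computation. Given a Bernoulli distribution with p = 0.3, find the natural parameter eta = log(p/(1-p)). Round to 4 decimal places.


Natural parameter for Bernoulli: eta = log(p/(1-p)).
p = 0.3, 1-p = 0.7.
p/(1-p) = 0.428571.
eta = log(0.428571) = -0.8473

-0.8473


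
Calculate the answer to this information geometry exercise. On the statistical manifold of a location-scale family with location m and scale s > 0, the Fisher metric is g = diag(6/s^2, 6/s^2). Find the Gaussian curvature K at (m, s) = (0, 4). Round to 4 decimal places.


The metric has the form g = (A dm^2 + B ds^2)/s^2 with A = 6, B = 6.
Substitute u = sqrt(A/B)*m: g = B*(du^2 + ds^2)/s^2, i.e. B times the
Poincare upper half-plane metric, which has constant Gaussian curvature -1.
Scaling a 2D metric by a constant c divides the Gaussian curvature by c,
so K = -1/B = -1/(6) = -0.1667 everywhere (the point (m, s) = (0, 4) is irrelevant:
the curvature is constant).
The requested Gaussian curvature is K = -0.1667.

-0.1667


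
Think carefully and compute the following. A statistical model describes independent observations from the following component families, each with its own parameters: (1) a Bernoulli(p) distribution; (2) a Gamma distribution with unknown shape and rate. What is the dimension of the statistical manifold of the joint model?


The dimension of a statistical manifold equals the number of free
(independent) real parameters of the model. For a product of independent
blocks the parameter counts add.
- Bernoulli (p): 1.
- Gamma (shape, rate): 2.
Total = 1 + 2 = 3.
Dimension = 3

3


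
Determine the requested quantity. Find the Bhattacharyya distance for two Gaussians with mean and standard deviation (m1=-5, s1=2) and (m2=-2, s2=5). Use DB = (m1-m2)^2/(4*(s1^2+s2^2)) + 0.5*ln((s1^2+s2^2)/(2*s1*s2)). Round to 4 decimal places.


Bhattacharyya distance between two Gaussians:
DB = (m1-m2)^2/(4*(s1^2+s2^2)) + (1/2)*ln((s1^2+s2^2)/(2*s1*s2)).
(m1-m2)^2 = (-3)^2 = 9.
s1^2+s2^2 = 4 + 25 = 29.
term1 = 9/116 = 0.077586.
term2 = 0.5*ln(29/20.0) = 0.185782.
DB = 0.077586 + 0.185782 = 0.2634

0.2634


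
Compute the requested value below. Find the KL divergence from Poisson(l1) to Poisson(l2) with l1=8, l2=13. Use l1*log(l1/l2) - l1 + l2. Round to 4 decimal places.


KL divergence for Poisson:
KL = l1*log(l1/l2) - l1 + l2.
l1 = 8, l2 = 13.
log(8/13) = -0.485508.
l1*log(l1/l2) = 8 * -0.485508 = -3.884063.
KL = -3.884063 - 8 + 13 = 1.1159

1.1159


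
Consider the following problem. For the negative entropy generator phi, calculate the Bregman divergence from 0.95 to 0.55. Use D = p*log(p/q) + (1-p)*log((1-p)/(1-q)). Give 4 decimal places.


Bregman divergence with negative entropy generator:
D = p*log(p/q) + (1-p)*log((1-p)/(1-q)).
p = 0.95, q = 0.55.
p*log(p/q) = 0.95*log(0.95/0.55) = 0.519217.
(1-p)*log((1-p)/(1-q)) = 0.05*log(0.05/0.45) = -0.109861.
D = 0.519217 + -0.109861 = 0.4094

0.4094


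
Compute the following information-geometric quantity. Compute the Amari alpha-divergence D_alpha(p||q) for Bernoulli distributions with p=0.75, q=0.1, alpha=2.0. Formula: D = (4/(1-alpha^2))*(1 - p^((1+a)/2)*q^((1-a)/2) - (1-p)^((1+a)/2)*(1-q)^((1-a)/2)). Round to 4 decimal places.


Amari alpha-divergence:
D = (4/(1-alpha^2))*(1 - p^((1+a)/2)*q^((1-a)/2) - (1-p)^((1+a)/2)*(1-q)^((1-a)/2)).
alpha = 2.0, p = 0.75, q = 0.1.
e1 = (1+alpha)/2 = 1.5, e2 = (1-alpha)/2 = -0.5.
t1 = p^e1 * q^e2 = 0.75^1.5 * 0.1^-0.5 = 2.05396.
t2 = (1-p)^e1 * (1-q)^e2 = 0.25^1.5 * 0.9^-0.5 = 0.131762.
4/(1-alpha^2) = -1.333333.
D = -1.333333*(1 - 2.05396 - 0.131762) = 1.5810

1.5810


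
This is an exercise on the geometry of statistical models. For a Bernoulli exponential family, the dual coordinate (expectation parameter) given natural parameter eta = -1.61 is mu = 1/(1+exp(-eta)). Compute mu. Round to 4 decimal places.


Dual coordinate (expectation parameter) for Bernoulli:
mu = 1/(1+exp(-eta)).
eta = -1.61.
exp(-eta) = exp(1.61) = 5.002811.
mu = 1/(1+5.002811) = 0.1666

0.1666


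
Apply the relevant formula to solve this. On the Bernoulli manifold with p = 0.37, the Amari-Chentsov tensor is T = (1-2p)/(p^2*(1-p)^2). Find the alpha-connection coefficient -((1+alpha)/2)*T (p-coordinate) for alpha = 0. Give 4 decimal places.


Skewness (Amari-Chentsov) tensor: T = (1-2p)/(p^2*(1-p)^2).
p = 0.37, 1-2p = 0.26, p^2 = 0.1369, (1-p)^2 = 0.3969.
T = 0.26/(0.1369 * 0.3969) = 4.785076.
In the p-coordinate, Gamma^(alpha) = Gamma^(0) - (alpha/2)*T with Gamma^(0) = (1/2)*g'(p) = -T/2,
so Gamma^(alpha) = -((1+alpha)/2)*T.
alpha = 0, -(1+alpha)/2 = -0.5.
Gamma = -0.5 * 4.785076 = -2.3925

-2.3925


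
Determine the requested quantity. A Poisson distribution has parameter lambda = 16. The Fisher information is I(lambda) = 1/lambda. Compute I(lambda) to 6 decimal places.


Fisher information for Poisson: I(lambda) = 1/lambda.
lambda = 16.
I(lambda) = 1/16 = 0.062500

0.062500


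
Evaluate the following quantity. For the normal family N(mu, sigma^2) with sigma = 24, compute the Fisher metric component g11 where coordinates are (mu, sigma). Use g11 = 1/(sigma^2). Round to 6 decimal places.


For the 2-parameter normal family, the Fisher metric has:
  g11 = 1/sigma^2, g22 = 2/sigma^2.
sigma = 24, sigma^2 = 576.
g11 = 0.001736

0.001736


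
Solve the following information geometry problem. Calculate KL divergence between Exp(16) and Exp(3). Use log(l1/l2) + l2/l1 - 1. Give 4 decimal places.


KL divergence for exponential family:
KL = log(l1/l2) + l2/l1 - 1.
log(16/3) = 1.673976.
3/16 = 0.1875.
KL = 1.673976 + 0.1875 - 1 = 0.8615

0.8615


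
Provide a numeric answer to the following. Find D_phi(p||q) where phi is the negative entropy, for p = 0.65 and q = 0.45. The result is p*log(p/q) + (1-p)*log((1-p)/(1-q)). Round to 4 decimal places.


Bregman divergence with negative entropy generator:
D = p*log(p/q) + (1-p)*log((1-p)/(1-q)).
p = 0.65, q = 0.45.
p*log(p/q) = 0.65*log(0.65/0.45) = 0.239021.
(1-p)*log((1-p)/(1-q)) = 0.35*log(0.35/0.55) = -0.158195.
D = 0.239021 + -0.158195 = 0.0808

0.0808


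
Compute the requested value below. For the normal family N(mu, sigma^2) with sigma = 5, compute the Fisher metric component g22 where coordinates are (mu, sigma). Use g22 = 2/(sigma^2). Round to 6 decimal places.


For the 2-parameter normal family, the Fisher metric has:
  g11 = 1/sigma^2, g22 = 2/sigma^2.
sigma = 5, sigma^2 = 25.
g22 = 0.080000

0.080000


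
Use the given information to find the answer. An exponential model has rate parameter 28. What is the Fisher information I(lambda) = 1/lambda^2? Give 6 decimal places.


Fisher information for exponential: I(lambda) = 1/lambda^2.
lambda = 28, lambda^2 = 784.
I = 1/784 = 0.001276

0.001276


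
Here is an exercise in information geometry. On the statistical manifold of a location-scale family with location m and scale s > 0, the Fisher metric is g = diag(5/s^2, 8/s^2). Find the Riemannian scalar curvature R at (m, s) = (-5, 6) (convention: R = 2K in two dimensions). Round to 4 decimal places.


The metric has the form g = (A dm^2 + B ds^2)/s^2 with A = 5, B = 8.
Substitute u = sqrt(A/B)*m: g = B*(du^2 + ds^2)/s^2, i.e. B times the
Poincare upper half-plane metric, which has constant Gaussian curvature -1.
Scaling a 2D metric by a constant c divides the Gaussian curvature by c,
so K = -1/B = -1/(8) = -0.1250 everywhere (the point (m, s) = (-5, 6) is irrelevant:
the curvature is constant).
Scalar curvature in dimension 2: R = 2K = -2/(8) = -0.2500.

-0.2500


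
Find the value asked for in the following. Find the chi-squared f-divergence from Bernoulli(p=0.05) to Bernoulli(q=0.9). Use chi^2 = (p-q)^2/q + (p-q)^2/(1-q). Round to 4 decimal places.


Chi-squared divergence between Bernoulli distributions:
chi^2 = (p-q)^2/q + (p-q)^2/(1-q).
p = 0.05, q = 0.9, p-q = -0.85.
(p-q)^2 = 0.7225.
term1 = 0.7225/0.9 = 0.802778.
term2 = 0.7225/0.1 = 7.225.
chi^2 = 0.802778 + 7.225 = 8.0278

8.0278


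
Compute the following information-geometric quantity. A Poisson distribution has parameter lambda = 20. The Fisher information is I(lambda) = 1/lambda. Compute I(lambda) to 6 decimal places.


Fisher information for Poisson: I(lambda) = 1/lambda.
lambda = 20.
I(lambda) = 1/20 = 0.050000

0.050000


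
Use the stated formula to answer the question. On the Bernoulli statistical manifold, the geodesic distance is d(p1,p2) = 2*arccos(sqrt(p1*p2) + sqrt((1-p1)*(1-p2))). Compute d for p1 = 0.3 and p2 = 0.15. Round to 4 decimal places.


Geodesic distance on Bernoulli manifold:
d(p1,p2) = 2*arccos(sqrt(p1*p2) + sqrt((1-p1)*(1-p2))).
sqrt(p1*p2) = sqrt(0.3*0.15) = 0.212132.
sqrt((1-p1)*(1-p2)) = sqrt(0.7*0.85) = 0.771362.
arg = 0.212132 + 0.771362 = 0.983494.
d = 2*arccos(0.983494) = 0.3639

0.3639


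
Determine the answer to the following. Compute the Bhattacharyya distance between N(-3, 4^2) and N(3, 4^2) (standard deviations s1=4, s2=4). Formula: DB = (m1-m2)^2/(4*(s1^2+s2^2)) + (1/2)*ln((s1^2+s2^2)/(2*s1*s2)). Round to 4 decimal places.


Bhattacharyya distance between two Gaussians:
DB = (m1-m2)^2/(4*(s1^2+s2^2)) + (1/2)*ln((s1^2+s2^2)/(2*s1*s2)).
(m1-m2)^2 = (-6)^2 = 36.
s1^2+s2^2 = 16 + 16 = 32.
term1 = 36/128 = 0.28125.
term2 = 0.5*ln(32/32.0) = 0.0.
DB = 0.28125 + 0.0 = 0.2813

0.2813


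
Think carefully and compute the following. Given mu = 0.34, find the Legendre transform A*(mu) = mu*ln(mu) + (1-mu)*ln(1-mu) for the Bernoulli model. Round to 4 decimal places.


Legendre transform for Bernoulli:
A*(mu) = mu*log(mu) + (1-mu)*log(1-mu).
mu = 0.34, 1-mu = 0.66.
mu*log(mu) = 0.34*log(0.34) = -0.366795.
(1-mu)*log(1-mu) = 0.66*log(0.66) = -0.27424.
A* = -0.366795 + -0.27424 = -0.6410

-0.6410


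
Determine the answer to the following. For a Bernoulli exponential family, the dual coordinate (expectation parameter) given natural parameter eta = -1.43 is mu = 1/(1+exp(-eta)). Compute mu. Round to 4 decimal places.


Dual coordinate (expectation parameter) for Bernoulli:
mu = 1/(1+exp(-eta)).
eta = -1.43.
exp(-eta) = exp(1.43) = 4.178699.
mu = 1/(1+4.178699) = 0.1931

0.1931


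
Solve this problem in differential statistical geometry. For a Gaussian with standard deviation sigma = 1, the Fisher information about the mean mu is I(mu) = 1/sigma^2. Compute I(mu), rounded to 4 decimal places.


The Fisher information for the mean of a normal distribution is I(mu) = 1/sigma^2.
sigma = 1, so sigma^2 = 1.
I(mu) = 1/1 = 1.0000

1.0000


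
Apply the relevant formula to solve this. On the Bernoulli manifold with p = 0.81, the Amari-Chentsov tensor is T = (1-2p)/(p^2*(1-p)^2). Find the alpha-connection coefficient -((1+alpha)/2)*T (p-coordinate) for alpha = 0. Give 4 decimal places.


Skewness (Amari-Chentsov) tensor: T = (1-2p)/(p^2*(1-p)^2).
p = 0.81, 1-2p = -0.62, p^2 = 0.6561, (1-p)^2 = 0.0361.
T = -0.62/(0.6561 * 0.0361) = -26.176673.
In the p-coordinate, Gamma^(alpha) = Gamma^(0) - (alpha/2)*T with Gamma^(0) = (1/2)*g'(p) = -T/2,
so Gamma^(alpha) = -((1+alpha)/2)*T.
alpha = 0, -(1+alpha)/2 = -0.5.
Gamma = -0.5 * -26.176673 = 13.0883

13.0883


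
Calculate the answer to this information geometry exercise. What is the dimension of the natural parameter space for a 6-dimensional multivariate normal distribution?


Exponential family dimension calculation:
For 6-dim MVN: mean has 6 params, covariance has 6*7/2 = 21 unique entries.
Total dim = 6 + 21 = 27.

27


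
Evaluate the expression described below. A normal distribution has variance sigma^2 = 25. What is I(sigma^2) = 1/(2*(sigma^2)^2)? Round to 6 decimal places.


Fisher information for variance: I(sigma^2) = 1/(2*sigma^4).
sigma^2 = 25, so sigma^4 = 625.
I = 1/(2*625) = 1/1250 = 0.000800

0.000800


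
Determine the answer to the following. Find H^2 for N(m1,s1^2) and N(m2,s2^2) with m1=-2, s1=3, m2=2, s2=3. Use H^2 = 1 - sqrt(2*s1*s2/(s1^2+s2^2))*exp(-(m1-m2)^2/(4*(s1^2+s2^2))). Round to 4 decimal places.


Squared Hellinger distance for Gaussians:
H^2 = 1 - sqrt(2*s1*s2/(s1^2+s2^2)) * exp(-(m1-m2)^2/(4*(s1^2+s2^2))).
s1^2 = 9, s2^2 = 9, s1^2+s2^2 = 18.
sqrt(2*3*3/(18)) = 1.0.
(m1-m2)^2 = (-4)^2 = 16.
exp(-16/(4*18)) = exp(-0.222222) = 0.800737.
H^2 = 1 - 1.0*0.800737 = 0.1993

0.1993


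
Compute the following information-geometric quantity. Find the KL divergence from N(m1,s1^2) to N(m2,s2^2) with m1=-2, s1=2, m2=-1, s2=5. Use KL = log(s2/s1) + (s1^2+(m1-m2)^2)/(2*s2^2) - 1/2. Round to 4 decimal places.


KL divergence between normal distributions:
KL = log(s2/s1) + (s1^2 + (m1-m2)^2)/(2*s2^2) - 1/2.
log(5/2) = 0.916291.
(2^2 + (-2--1)^2)/(2*5^2) = (4 + 1)/50 = 0.1.
KL = 0.916291 + 0.1 - 0.5 = 0.5163

0.5163


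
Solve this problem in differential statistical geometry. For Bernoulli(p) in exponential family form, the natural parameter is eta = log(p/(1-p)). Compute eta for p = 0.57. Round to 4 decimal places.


Natural parameter for Bernoulli: eta = log(p/(1-p)).
p = 0.57, 1-p = 0.43.
p/(1-p) = 1.325581.
eta = log(1.325581) = 0.2819

0.2819


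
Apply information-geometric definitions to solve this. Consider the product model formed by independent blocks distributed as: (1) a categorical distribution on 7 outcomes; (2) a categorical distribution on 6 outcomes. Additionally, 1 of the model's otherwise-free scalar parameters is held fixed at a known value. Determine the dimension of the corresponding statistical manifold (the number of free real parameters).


The dimension of a statistical manifold equals the number of free
(independent) real parameters of the model. For a product of independent
blocks the parameter counts add.
- categorical on 7 outcomes (probabilities sum to 1): 7-1 = 6.
- categorical on 6 outcomes (probabilities sum to 1): 6-1 = 5.
Total = 6 + 5 = 11.
1 parameter(s) fixed at known values: 11 - 1 = 10.
Dimension = 10

10


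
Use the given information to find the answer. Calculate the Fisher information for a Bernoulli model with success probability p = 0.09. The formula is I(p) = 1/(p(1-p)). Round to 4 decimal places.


For Bernoulli(p), Fisher information is I(p) = 1/(p*(1-p)).
p = 0.09, 1-p = 0.91.
p*(1-p) = 0.0819.
I(p) = 1/0.0819 = 12.2100

12.2100


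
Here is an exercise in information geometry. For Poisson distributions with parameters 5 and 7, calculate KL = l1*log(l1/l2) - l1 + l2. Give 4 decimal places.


KL divergence for Poisson:
KL = l1*log(l1/l2) - l1 + l2.
l1 = 5, l2 = 7.
log(5/7) = -0.336472.
l1*log(l1/l2) = 5 * -0.336472 = -1.682361.
KL = -1.682361 - 5 + 7 = 0.3176

0.3176


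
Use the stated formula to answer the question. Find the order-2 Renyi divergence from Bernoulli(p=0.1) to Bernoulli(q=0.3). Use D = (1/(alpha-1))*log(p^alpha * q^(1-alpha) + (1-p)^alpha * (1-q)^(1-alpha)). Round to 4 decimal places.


Renyi divergence of order alpha between Bernoulli distributions:
D = (1/(alpha-1))*log(p^alpha * q^(1-alpha) + (1-p)^alpha * (1-q)^(1-alpha)).
alpha = 2, p = 0.1, q = 0.3.
p^alpha * q^(1-alpha) = 0.1^2 * 0.3^-1 = 0.033333.
(1-p)^alpha * (1-q)^(1-alpha) = 0.9^2 * 0.7^-1 = 1.157143.
sum = 0.033333 + 1.157143 = 1.190476.
D = (1/1)*log(1.190476) = 0.1744

0.1744


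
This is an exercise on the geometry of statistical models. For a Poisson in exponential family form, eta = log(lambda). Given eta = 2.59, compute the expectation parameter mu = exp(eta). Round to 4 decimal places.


Expectation parameter for Poisson exponential family:
mu = exp(eta).
eta = 2.59.
mu = exp(2.59) = 13.3298

13.3298


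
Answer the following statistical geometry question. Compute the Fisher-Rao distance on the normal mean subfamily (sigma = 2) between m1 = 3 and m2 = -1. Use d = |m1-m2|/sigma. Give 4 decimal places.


On the fixed-variance normal subfamily, geodesic distance = |m1-m2|/sigma.
|3 - -1| = 4.
sigma = 2.
d = 4/2 = 2.0000

2.0000


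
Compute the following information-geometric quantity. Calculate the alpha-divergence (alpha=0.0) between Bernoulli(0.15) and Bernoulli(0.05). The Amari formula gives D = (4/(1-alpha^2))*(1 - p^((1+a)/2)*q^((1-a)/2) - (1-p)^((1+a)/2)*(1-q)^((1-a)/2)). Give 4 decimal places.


Amari alpha-divergence:
D = (4/(1-alpha^2))*(1 - p^((1+a)/2)*q^((1-a)/2) - (1-p)^((1+a)/2)*(1-q)^((1-a)/2)).
alpha = 0.0, p = 0.15, q = 0.05.
e1 = (1+alpha)/2 = 0.5, e2 = (1-alpha)/2 = 0.5.
t1 = p^e1 * q^e2 = 0.15^0.5 * 0.05^0.5 = 0.086603.
t2 = (1-p)^e1 * (1-q)^e2 = 0.85^0.5 * 0.95^0.5 = 0.89861.
4/(1-alpha^2) = 4.0.
D = 4.0*(1 - 0.086603 - 0.89861) = 0.0591

0.0591


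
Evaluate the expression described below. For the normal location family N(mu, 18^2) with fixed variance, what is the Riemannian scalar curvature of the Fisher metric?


This family has a single free parameter, so its statistical manifold
is 1-dimensional. The Riemann curvature tensor of any 1-dimensional
Riemannian manifold vanishes identically, so R = 0.

0


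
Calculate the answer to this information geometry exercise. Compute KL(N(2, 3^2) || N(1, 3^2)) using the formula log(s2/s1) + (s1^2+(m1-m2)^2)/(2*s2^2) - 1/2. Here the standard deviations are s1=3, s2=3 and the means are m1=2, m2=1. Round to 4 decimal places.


KL divergence between normal distributions:
KL = log(s2/s1) + (s1^2 + (m1-m2)^2)/(2*s2^2) - 1/2.
log(3/3) = 0.0.
(3^2 + (2-1)^2)/(2*3^2) = (9 + 1)/18 = 0.555556.
KL = 0.0 + 0.555556 - 0.5 = 0.0556

0.0556


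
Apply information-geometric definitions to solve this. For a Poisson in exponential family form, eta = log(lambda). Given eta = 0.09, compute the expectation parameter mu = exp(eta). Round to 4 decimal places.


Expectation parameter for Poisson exponential family:
mu = exp(eta).
eta = 0.09.
mu = exp(0.09) = 1.0942

1.0942


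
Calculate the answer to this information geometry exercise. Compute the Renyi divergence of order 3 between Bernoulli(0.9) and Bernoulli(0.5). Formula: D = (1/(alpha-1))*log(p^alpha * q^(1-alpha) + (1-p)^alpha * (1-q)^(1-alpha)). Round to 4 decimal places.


Renyi divergence of order alpha between Bernoulli distributions:
D = (1/(alpha-1))*log(p^alpha * q^(1-alpha) + (1-p)^alpha * (1-q)^(1-alpha)).
alpha = 3, p = 0.9, q = 0.5.
p^alpha * q^(1-alpha) = 0.9^3 * 0.5^-2 = 2.916.
(1-p)^alpha * (1-q)^(1-alpha) = 0.1^3 * 0.5^-2 = 0.004.
sum = 2.916 + 0.004 = 2.92.
D = (1/2)*log(2.92) = 0.5358

0.5358


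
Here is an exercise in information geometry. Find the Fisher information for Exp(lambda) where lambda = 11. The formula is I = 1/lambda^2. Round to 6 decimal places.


Fisher information for exponential: I(lambda) = 1/lambda^2.
lambda = 11, lambda^2 = 121.
I = 1/121 = 0.008264

0.008264


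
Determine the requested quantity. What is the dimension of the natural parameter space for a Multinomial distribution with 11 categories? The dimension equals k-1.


Exponential family dimension calculation:
For Multinomial with k=11 categories, dim = k-1 = 10.

10


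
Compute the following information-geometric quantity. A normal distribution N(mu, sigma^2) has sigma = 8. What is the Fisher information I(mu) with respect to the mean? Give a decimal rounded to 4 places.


The Fisher information for the mean of a normal distribution is I(mu) = 1/sigma^2.
sigma = 8, so sigma^2 = 64.
I(mu) = 1/64 = 0.0156

0.0156


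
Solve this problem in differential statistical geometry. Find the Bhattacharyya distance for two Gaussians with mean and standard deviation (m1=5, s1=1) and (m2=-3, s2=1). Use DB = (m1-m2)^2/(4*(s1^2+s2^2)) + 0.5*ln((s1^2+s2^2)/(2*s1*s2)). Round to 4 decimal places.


Bhattacharyya distance between two Gaussians:
DB = (m1-m2)^2/(4*(s1^2+s2^2)) + (1/2)*ln((s1^2+s2^2)/(2*s1*s2)).
(m1-m2)^2 = (8)^2 = 64.
s1^2+s2^2 = 1 + 1 = 2.
term1 = 64/8 = 8.0.
term2 = 0.5*ln(2/2.0) = 0.0.
DB = 8.0 + 0.0 = 8.0000

8.0000


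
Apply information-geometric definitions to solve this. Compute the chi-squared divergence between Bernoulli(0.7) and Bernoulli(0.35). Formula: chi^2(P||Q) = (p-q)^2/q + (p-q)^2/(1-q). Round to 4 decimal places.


Chi-squared divergence between Bernoulli distributions:
chi^2 = (p-q)^2/q + (p-q)^2/(1-q).
p = 0.7, q = 0.35, p-q = 0.35.
(p-q)^2 = 0.1225.
term1 = 0.1225/0.35 = 0.35.
term2 = 0.1225/0.65 = 0.188462.
chi^2 = 0.35 + 0.188462 = 0.5385

0.5385


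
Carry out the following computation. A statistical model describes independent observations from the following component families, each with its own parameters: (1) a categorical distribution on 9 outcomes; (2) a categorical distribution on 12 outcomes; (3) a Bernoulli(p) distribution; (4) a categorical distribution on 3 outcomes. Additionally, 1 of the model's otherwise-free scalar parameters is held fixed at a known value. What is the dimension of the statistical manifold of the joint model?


The dimension of a statistical manifold equals the number of free
(independent) real parameters of the model. For a product of independent
blocks the parameter counts add.
- categorical on 9 outcomes (probabilities sum to 1): 9-1 = 8.
- categorical on 12 outcomes (probabilities sum to 1): 12-1 = 11.
- Bernoulli (p): 1.
- categorical on 3 outcomes (probabilities sum to 1): 3-1 = 2.
Total = 8 + 11 + 1 + 2 = 22.
1 parameter(s) fixed at known values: 22 - 1 = 21.
Dimension = 21

21


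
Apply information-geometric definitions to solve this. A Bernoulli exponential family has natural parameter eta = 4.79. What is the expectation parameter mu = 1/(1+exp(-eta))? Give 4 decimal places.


Dual coordinate (expectation parameter) for Bernoulli:
mu = 1/(1+exp(-eta)).
eta = 4.79.
exp(-eta) = exp(-4.79) = 0.008312.
mu = 1/(1+0.008312) = 0.9918

0.9918


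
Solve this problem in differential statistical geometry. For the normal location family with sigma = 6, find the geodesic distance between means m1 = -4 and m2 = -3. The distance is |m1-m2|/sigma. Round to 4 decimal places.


On the fixed-variance normal subfamily, geodesic distance = |m1-m2|/sigma.
|-4 - -3| = 1.
sigma = 6.
d = 1/6 = 0.1667

0.1667


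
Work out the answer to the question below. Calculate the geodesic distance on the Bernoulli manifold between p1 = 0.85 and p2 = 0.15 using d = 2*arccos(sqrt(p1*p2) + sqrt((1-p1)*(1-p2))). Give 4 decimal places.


Geodesic distance on Bernoulli manifold:
d(p1,p2) = 2*arccos(sqrt(p1*p2) + sqrt((1-p1)*(1-p2))).
sqrt(p1*p2) = sqrt(0.85*0.15) = 0.357071.
sqrt((1-p1)*(1-p2)) = sqrt(0.15*0.85) = 0.357071.
arg = 0.357071 + 0.357071 = 0.714143.
d = 2*arccos(0.714143) = 1.5508

1.5508


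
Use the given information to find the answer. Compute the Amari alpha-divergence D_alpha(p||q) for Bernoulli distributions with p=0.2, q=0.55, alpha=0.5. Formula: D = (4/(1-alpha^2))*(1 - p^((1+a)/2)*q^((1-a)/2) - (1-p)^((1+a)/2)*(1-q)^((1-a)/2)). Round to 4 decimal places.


Amari alpha-divergence:
D = (4/(1-alpha^2))*(1 - p^((1+a)/2)*q^((1-a)/2) - (1-p)^((1+a)/2)*(1-q)^((1-a)/2)).
alpha = 0.5, p = 0.2, q = 0.55.
e1 = (1+alpha)/2 = 0.75, e2 = (1-alpha)/2 = 0.25.
t1 = p^e1 * q^e2 = 0.2^0.75 * 0.55^0.25 = 0.257551.
t2 = (1-p)^e1 * (1-q)^e2 = 0.8^0.75 * 0.45^0.25 = 0.69282.
4/(1-alpha^2) = 5.333333.
D = 5.333333*(1 - 0.257551 - 0.69282) = 0.2647

0.2647
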